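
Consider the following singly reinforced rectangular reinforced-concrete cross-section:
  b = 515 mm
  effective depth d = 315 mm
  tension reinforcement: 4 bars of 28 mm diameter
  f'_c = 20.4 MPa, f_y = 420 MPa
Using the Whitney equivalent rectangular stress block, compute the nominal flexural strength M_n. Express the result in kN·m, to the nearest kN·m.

M_n ≈ 266 kN·m

A_s = 4 × 616 = 2464 mm².
T = A_s f_y = 2464 × 420 = 1034880 N = 1034.88 kN.
From C = T: a = T/(0.85 f'_c b) = 1034880/(0.85 × 20.4 × 515) = 115.89 mm.
M_n = T(d − a/2) = 1034.88 kN × (315 − 57.945) mm = 266.02 kN·m.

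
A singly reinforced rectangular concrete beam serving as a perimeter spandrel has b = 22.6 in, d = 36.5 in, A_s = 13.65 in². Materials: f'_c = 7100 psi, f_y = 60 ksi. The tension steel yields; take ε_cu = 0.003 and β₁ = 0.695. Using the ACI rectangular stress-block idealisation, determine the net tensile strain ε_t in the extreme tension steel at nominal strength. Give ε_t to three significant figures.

a = A_s f_y/(0.85 f'_c b) = 6.005 in.
β₁ = 0.695, so c = a/β₁ = 6.005/0.695 = 8.640 in.
From the linear strain diagram with ε_cu = 0.003: ε_t = 0.003 (d − c)/c = 0.003 × (36.5 − 8.640)/8.640 = 0.00967.
Since ε_t ≥ 0.005, the section is tension-controlled.

ε_t ≈ 0.00967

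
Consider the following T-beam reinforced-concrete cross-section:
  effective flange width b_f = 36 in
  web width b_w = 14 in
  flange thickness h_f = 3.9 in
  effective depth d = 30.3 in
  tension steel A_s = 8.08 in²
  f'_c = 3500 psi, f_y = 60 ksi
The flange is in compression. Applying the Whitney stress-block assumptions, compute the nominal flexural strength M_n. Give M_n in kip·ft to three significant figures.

Tension: T = A_s f_y = 8.08 × 60 = 484.8 kips.
Try a within the flange: a = T/(0.85 f'_c b_f) = 484.8/(0.85 × 3.5 × 36) = 4.527 in.
a = 4.527 > h_f = 3.9 in: the block extends into the web. Split into flange-overhang and web parts.
C_f = 0.85 f'_c (b_f − b_w) h_f = 0.85 × 3.5 × (36 − 14) × 3.9 = 255.3 kips.
Remaining web compression depth: a_w = (T − C_f)/(0.85 f'_c b_w) = (484.8 − 255.3)/(0.85 × 3.5 × 14) = 5.510 in.
M_n = C_f(d − h_f/2) + (T − C_f)(d − a_w/2) = 255.3 × (30.3 − 1.95) + 229.5 × (30.3 − 2.755) = 7237.8 + 6321.6 = 13559.4 kip·in.
M_n = 13559.4/12 = 1129.95 kip·ft.

M_n ≈ 1130 kip·ft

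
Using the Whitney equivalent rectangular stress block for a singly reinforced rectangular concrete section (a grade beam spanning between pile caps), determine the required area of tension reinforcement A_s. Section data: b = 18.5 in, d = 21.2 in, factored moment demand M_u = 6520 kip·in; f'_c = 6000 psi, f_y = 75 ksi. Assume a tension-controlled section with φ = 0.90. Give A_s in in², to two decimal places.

A_s ≈ 5.03 in²

M_n = M_u/φ = 6520/0.90 = 7244.44 kip·in.
From M_n = 0.85 f'_c a b (d − a/2):
a = d − √(d² − 2M_n/(0.85 f'_c b)) = 21.2 − √(21.2² − 2 × 7244.44/(0.85 × 6 × 18.5)) = 3.999 in.
A_s = 0.85 f'_c a b / f_y = 0.85 × 6 × 3.999 × 18.5 / 75 = 5.031 in².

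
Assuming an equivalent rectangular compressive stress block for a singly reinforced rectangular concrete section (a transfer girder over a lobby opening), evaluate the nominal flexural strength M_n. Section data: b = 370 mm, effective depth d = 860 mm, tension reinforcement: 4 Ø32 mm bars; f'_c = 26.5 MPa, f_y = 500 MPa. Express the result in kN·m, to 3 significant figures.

M_n ≈ 1230 kN·m

A_s = 4 × 804 = 3216 mm².
T = A_s f_y = 3216 × 500 = 1608000 N = 1608 kN.
From C = T: a = T/(0.85 f'_c b) = 1608000/(0.85 × 26.5 × 370) = 192.94 mm.
M_n = T(d − a/2) = 1608 kN × (860 − 96.47) mm = 1227.76 kN·m.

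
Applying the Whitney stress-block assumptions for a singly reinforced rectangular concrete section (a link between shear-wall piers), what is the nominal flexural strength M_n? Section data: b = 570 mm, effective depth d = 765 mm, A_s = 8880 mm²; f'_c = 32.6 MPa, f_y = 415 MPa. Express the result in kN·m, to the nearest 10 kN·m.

T = A_s f_y = 8880 × 415 = 3685200 N = 3685.2 kN.
From C = T: a = T/(0.85 f'_c b) = 3685200/(0.85 × 32.6 × 570) = 233.32 mm.
M_n = T(d − a/2) = 3685.2 kN × (765 − 116.66) mm = 2389.26 kN·m.

M_n ≈ 2390 kN·m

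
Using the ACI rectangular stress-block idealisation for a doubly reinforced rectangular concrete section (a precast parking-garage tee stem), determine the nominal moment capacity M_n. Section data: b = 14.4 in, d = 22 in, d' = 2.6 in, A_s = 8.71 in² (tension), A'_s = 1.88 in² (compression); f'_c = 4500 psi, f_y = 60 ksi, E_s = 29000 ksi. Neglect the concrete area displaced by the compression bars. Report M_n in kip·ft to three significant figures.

M_n ≈ 807 kip·ft

Assume both steels yield.
a = (A_s − A'_s) f_y/(0.85 f'_c b) = (8.71 − 1.88) × 60/(0.85 × 4.5 × 14.4) = 7.440 in.
c = a/β₁ = 7.440/0.825 = 9.018 in; ε'_s = 0.003(c − d')/c = 0.0021 ≥ ε_y = 0.0021, so the compression steel yields.
M_n = (A_s − A'_s) f_y (d − a/2) + A'_s f_y (d − d') = 409.8 × (22 − 3.72) + 112.8 × (22 − 2.6) = 7491.1 + 2188.3 = 9679.4 kip·in = 9679.4/12 = 806.62 kip·ft.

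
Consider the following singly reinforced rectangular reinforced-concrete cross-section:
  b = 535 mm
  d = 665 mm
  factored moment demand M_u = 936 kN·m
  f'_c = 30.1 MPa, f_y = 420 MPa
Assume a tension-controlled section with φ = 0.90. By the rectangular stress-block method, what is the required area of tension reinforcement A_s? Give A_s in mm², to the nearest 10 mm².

A_s ≈ 4110 mm²

M_n = M_u/φ = 936/0.90 = 1040 kN·m.
With M_n = 0.85 f'_c a b (d − a/2), solve the quadratic for a:
a = d − √(d² − 2M_n/(0.85 f'_c b)) = 665 − √(665² − 2 × 1040×10⁶/(0.85 × 30.1 × 535)) = 126.24 mm.
A_s = 0.85 f'_c a b / f_y = 0.85 × 30.1 × 126.24 × 535 / 420 = 4114.2 mm².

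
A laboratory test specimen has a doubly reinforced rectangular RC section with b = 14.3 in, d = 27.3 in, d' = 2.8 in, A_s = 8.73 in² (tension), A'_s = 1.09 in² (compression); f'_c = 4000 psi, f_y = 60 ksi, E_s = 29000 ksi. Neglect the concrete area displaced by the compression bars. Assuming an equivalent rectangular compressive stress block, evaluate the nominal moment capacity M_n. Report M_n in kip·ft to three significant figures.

M_n ≈ 996 kip·ft

Assume both steels yield.
a = (A_s − A'_s) f_y/(0.85 f'_c b) = (8.73 − 1.09) × 60/(0.85 × 4 × 14.3) = 9.428 in.
c = a/β₁ = 9.428/0.85 = 11.092 in; ε'_s = 0.003(c − d')/c = 0.0022 ≥ ε_y = 0.0021, so the compression steel yields.
M_n = (A_s − A'_s) f_y (d − a/2) + A'_s f_y (d − d') = 458.4 × (27.3 − 4.714) + 65.4 × (27.3 − 2.8) = 10353.4 + 1602.3 = 11955.7 kip·in = 11955.7/12 = 996.31 kip·ft.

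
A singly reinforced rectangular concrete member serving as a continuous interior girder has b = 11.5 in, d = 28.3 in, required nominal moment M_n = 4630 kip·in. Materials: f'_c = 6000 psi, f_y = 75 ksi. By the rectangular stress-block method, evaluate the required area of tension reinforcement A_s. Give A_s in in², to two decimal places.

A_s ≈ 2.30 in²

From M_n = 0.85 f'_c a b (d − a/2):
a = d − √(d² − 2M_n/(0.85 f'_c b)) = 28.3 − √(28.3² − 2 × 4630/(0.85 × 6 × 11.5)) = 2.942 in.
A_s = 0.85 f'_c a b / f_y = 0.85 × 6 × 2.942 × 11.5 / 75 = 2.301 in².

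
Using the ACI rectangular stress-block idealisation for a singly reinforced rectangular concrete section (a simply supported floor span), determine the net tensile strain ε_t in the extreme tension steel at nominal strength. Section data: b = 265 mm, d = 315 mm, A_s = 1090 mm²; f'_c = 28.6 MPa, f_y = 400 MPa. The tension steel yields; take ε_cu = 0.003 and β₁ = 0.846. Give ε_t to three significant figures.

ε_t ≈ 0.00881

a = A_s f_y/(0.85 f'_c b) = 67.68 mm.
β₁ = 0.846, so c = a/β₁ = 67.68/0.846 = 80.00 mm.
From the linear strain diagram with ε_cu = 0.003: ε_t = 0.003 (d − c)/c = 0.003 × (315 − 80.00)/80.00 = 0.00881.
Since ε_t ≥ 0.005, the section is tension-controlled.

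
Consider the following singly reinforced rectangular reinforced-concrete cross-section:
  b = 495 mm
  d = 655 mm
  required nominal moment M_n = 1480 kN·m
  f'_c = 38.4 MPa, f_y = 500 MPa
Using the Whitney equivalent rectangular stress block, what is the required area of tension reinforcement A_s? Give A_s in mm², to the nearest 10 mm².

With M_n = 0.85 f'_c a b (d − a/2), solve the quadratic for a:
a = d − √(d² − 2M_n/(0.85 f'_c b)) = 655 − √(655² − 2 × 1480×10⁶/(0.85 × 38.4 × 495)) = 159.20 mm.
A_s = 0.85 f'_c a b / f_y = 0.85 × 38.4 × 159.20 × 495 / 500 = 5144.3 mm².

A_s ≈ 5140 mm²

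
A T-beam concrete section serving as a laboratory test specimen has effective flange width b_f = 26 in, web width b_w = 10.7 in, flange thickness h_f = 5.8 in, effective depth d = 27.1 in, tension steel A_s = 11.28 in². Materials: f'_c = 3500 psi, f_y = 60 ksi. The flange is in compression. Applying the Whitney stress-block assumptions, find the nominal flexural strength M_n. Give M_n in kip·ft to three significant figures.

Tension: T = A_s f_y = 11.28 × 60 = 676.8 kips.
Try a within the flange: a = T/(0.85 f'_c b_f) = 676.8/(0.85 × 3.5 × 26) = 8.750 in.
a = 8.750 > h_f = 5.8 in: the block extends into the web. Split into flange-overhang and web parts.
C_f = 0.85 f'_c (b_f − b_w) h_f = 0.85 × 3.5 × (26 − 10.7) × 5.8 = 264.0 kips.
Remaining web compression depth: a_w = (T − C_f)/(0.85 f'_c b_w) = (676.8 − 264.0)/(0.85 × 3.5 × 10.7) = 12.968 in.
M_n = C_f(d − h_f/2) + (T − C_f)(d − a_w/2) = 264.0 × (27.1 − 2.9) + 412.8 × (27.1 − 6.484) = 6388.8 + 8510.3 = 14899.1 kip·in.
M_n = 14899.1/12 = 1241.59 kip·ft.

M_n ≈ 1240 kip·ft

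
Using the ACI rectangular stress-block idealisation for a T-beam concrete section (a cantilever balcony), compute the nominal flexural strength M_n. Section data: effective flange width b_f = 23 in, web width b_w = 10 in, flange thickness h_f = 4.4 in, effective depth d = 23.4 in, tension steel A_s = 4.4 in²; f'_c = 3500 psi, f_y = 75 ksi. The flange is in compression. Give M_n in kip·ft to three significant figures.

M_n ≈ 577 kip·ft

Tension: T = A_s f_y = 4.4 × 75 = 330 kips.
Try a within the flange: a = T/(0.85 f'_c b_f) = 330/(0.85 × 3.5 × 23) = 4.823 in.
a = 4.823 > h_f = 4.4 in: the block extends into the web. Split into flange-overhang and web parts.
C_f = 0.85 f'_c (b_f − b_w) h_f = 0.85 × 3.5 × (23 − 10) × 4.4 = 170.2 kips.
Remaining web compression depth: a_w = (T − C_f)/(0.85 f'_c b_w) = (330 − 170.2)/(0.85 × 3.5 × 10) = 5.371 in.
M_n = C_f(d − h_f/2) + (T − C_f)(d − a_w/2) = 170.2 × (23.4 − 2.2) + 159.8 × (23.4 − 2.6855) = 3608.2 + 3310.2 = 6918.4 kip·in.
M_n = 6918.4/12 = 576.53 kip·ft.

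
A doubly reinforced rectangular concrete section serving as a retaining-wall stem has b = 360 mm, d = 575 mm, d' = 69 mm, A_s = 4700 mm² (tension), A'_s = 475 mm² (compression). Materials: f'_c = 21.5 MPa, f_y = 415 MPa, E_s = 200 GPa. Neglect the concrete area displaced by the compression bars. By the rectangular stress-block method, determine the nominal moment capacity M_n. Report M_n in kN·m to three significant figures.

Assume both tension and compression steel yield.
Net tension couple steel: A_s − A'_s = 4225 mm².
a = (A_s − A'_s) f_y / (0.85 f'_c b) = 1753375/(0.85 × 21.5 × 360) = 266.51 mm.
c = a/β₁ = 266.51/0.85 = 313.54 mm; ε'_s = 0.003(c − d')/c = 0.0023 ≥ f_y/E_s = 0.0021, so compression steel does yield.
M_n = (A_s − A'_s) f_y (d − a/2) + A'_s f_y (d − d') = [1753375 × (575 − 133.255) + 197125 × (575 − 69)] × 10⁻⁶ = 774.54 + 99.75 = 874.29 kN·m.

M_n ≈ 874 kN·m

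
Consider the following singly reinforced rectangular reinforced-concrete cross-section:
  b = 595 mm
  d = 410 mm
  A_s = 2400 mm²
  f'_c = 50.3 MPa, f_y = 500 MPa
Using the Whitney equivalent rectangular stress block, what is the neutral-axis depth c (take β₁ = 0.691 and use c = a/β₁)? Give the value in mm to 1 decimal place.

T = A_s f_y = 2400 × 500 = 1200000 N = 1200 kN.
Setting C = 0.85 f'_c a b equal to T: a = 1200000/(0.85 × 50.3 × 595) = 47.171 mm.
With β₁ = 0.691, c = a/β₁ = 47.171/0.691 = 68.3 mm.

c ≈ 68.3 mm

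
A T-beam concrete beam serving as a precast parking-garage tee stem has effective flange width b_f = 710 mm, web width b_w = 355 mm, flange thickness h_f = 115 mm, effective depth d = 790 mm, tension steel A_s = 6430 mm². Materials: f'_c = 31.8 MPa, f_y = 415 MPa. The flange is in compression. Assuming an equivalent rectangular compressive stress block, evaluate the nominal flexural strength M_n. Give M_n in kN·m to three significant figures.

M_n ≈ 1920 kN·m

Tension: T = A_s f_y = 6430 × 415 = 2668450 N.
Try a within the flange: a = T/(0.85 f'_c b_f) = 2668450/(0.85 × 31.8 × 710) = 139.04 mm.
a = 139.04 > h_f = 115 mm: the block extends into the web. Split into flange-overhang and web parts.
C_f = 0.85 f'_c (b_f − b_w) h_f = 0.85 × 31.8 × (710 − 355) × 115 = 1103500 N.
Remaining web compression depth: a_w = (T − C_f)/(0.85 f'_c b_w) = (2668450 − 1103500)/(0.85 × 31.8 × 355) = 163.09 mm.
M_n = C_f(d − h_f/2) + (T − C_f)(d − a_w/2) = 1103500 × (790 − 57.5) + 1564950 × (790 − 81.545) = 808.31 + 1108.70 = 1917.01 × 10⁶ N·mm.
M_n = 1917.01 kN·m.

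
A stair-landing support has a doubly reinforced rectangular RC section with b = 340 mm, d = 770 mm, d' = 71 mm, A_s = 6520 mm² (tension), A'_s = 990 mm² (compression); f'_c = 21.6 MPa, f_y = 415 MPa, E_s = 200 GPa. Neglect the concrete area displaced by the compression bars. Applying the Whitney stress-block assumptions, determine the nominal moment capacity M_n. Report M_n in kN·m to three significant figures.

M_n ≈ 1630 kN·m

Assume both tension and compression steel yield.
Net tension couple steel: A_s − A'_s = 5530 mm².
a = (A_s − A'_s) f_y / (0.85 f'_c b) = 2294950/(0.85 × 21.6 × 340) = 367.64 mm.
c = a/β₁ = 367.64/0.85 = 432.52 mm; ε'_s = 0.003(c − d')/c = 0.0025 ≥ f_y/E_s = 0.0021, so compression steel does yield.
M_n = (A_s − A'_s) f_y (d − a/2) + A'_s f_y (d − d') = [2294950 × (770 − 183.82) + 410850 × (770 − 71)] × 10⁻⁶ = 1345.25 + 287.18 = 1632.43 kN·m.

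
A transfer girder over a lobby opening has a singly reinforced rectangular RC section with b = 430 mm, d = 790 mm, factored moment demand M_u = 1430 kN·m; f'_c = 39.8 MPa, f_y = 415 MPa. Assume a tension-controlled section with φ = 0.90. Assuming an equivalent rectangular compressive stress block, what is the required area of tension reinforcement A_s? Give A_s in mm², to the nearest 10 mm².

M_n = M_u/φ = 1430/0.90 = 1588.89 kN·m.
With M_n = 0.85 f'_c a b (d − a/2), solve the quadratic for a:
a = d − √(d² − 2M_n/(0.85 f'_c b)) = 790 − √(790² − 2 × 1588.89×10⁶/(0.85 × 39.8 × 430)) = 153.09 mm.
A_s = 0.85 f'_c a b / f_y = 0.85 × 39.8 × 153.09 × 430 / 415 = 5366.2 mm².

A_s ≈ 5370 mm²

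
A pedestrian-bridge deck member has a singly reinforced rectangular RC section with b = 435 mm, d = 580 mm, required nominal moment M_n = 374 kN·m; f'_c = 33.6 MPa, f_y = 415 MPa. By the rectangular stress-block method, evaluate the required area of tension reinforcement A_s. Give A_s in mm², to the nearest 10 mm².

With M_n = 0.85 f'_c a b (d − a/2), solve the quadratic for a:
a = d − √(d² − 2M_n/(0.85 f'_c b)) = 580 − √(580² − 2 × 374×10⁶/(0.85 × 33.6 × 435)) = 54.46 mm.
A_s = 0.85 f'_c a b / f_y = 0.85 × 33.6 × 54.46 × 435 / 415 = 1630.3 mm².

A_s ≈ 1630 mm²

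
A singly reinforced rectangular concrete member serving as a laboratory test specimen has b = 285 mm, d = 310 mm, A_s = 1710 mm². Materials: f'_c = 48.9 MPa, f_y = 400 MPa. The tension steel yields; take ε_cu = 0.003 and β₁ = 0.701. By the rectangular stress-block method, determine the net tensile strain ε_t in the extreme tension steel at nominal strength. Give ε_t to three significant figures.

ε_t ≈ 0.00829

a = A_s f_y/(0.85 f'_c b) = 57.74 mm.
β₁ = 0.701, so c = a/β₁ = 57.74/0.701 = 82.37 mm.
From the linear strain diagram with ε_cu = 0.003: ε_t = 0.003 (d − c)/c = 0.003 × (310 − 82.37)/82.37 = 0.00829.
Since ε_t ≥ 0.005, the section is tension-controlled.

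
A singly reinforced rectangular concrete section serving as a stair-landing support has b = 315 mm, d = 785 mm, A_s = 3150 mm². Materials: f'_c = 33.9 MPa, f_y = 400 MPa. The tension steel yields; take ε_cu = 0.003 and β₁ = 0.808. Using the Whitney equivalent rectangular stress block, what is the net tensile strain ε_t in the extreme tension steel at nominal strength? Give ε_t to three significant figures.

a = A_s f_y/(0.85 f'_c b) = 138.82 mm.
β₁ = 0.808, so c = a/β₁ = 138.82/0.808 = 171.81 mm.
From the linear strain diagram with ε_cu = 0.003: ε_t = 0.003 (d − c)/c = 0.003 × (785 − 171.81)/171.81 = 0.0107.
Since ε_t ≥ 0.005, the section is tension-controlled.

ε_t ≈ 0.0107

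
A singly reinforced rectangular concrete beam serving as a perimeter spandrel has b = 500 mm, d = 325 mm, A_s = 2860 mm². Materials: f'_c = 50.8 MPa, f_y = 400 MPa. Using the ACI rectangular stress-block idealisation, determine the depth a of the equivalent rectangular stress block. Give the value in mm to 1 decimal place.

T = A_s f_y = 2860 × 400 = 1144000 N = 1144 kN.
Setting C = 0.85 f'_c a b equal to T: a = 1144000/(0.85 × 50.8 × 500) = 53.0 mm.

a ≈ 53.0 mm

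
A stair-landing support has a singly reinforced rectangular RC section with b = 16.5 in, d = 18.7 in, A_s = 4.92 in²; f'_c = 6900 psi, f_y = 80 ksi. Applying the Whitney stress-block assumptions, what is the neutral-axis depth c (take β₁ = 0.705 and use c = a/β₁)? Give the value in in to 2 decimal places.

T = A_s f_y = 4.92 × 80 = 393.6 kips.
a = T/(0.85 f'_c b) = 393.6/(0.85 × 6.9 × 16.5) = 4.0673 in.
With β₁ = 0.705, c = a/β₁ = 4.0673/0.705 = 5.77 in.

c ≈ 5.77 in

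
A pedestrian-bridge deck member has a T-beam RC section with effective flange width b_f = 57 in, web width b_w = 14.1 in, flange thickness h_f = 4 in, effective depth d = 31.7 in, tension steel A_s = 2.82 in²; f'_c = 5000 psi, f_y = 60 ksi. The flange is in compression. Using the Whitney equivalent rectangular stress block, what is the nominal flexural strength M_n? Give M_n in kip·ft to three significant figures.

M_n ≈ 442 kip·ft

Tension: T = A_s f_y = 2.82 × 60 = 169.2 kips.
Try a within the flange: a = T/(0.85 f'_c b_f) = 169.2/(0.85 × 5 × 57) = 0.698 in.
Since a = 0.698 ≤ h_f = 4 in, the stress block lies entirely in the flange; analyse as a rectangular beam of width b_f.
M_n = T(d − a/2) = 169.2 × (31.7 − 0.349) = 5304.6 kip·in.
M_n = 5304.6/12 = 442.05 kip·ft.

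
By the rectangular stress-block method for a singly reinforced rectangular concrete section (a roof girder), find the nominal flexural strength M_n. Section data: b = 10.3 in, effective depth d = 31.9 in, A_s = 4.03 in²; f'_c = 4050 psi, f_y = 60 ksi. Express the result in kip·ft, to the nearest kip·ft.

T = A_s f_y = 4.03 × 60 = 241.8 kips.
a = T/(0.85 f'_c b) = 241.8/(0.85 × 4.05 × 10.3) = 6.819 in.
M_n = T(d − a/2) = 241.8 × (31.9 − 3.4095) = 6889.0 kip·in = 6889.0/12 = 574.08 kip·ft.

M_n ≈ 574 kip·ft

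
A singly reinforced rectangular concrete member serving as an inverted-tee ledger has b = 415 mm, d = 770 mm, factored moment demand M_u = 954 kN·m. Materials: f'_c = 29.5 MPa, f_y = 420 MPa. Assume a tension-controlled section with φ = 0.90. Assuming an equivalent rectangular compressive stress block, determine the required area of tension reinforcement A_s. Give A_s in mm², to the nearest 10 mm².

A_s ≈ 3620 mm²

M_n = M_u/φ = 954/0.90 = 1060 kN·m.
With M_n = 0.85 f'_c a b (d − a/2), solve the quadratic for a:
a = d − √(d² − 2M_n/(0.85 f'_c b)) = 770 − √(770² − 2 × 1060×10⁶/(0.85 × 29.5 × 415)) = 146.16 mm.
A_s = 0.85 f'_c a b / f_y = 0.85 × 29.5 × 146.16 × 415 / 420 = 3621.3 mm².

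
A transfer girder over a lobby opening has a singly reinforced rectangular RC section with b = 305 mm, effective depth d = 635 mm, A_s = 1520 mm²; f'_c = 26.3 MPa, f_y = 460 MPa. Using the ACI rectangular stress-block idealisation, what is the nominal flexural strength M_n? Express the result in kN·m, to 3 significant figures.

T = A_s f_y = 1520 × 460 = 699200 N = 699.2 kN.
From C = T: a = T/(0.85 f'_c b) = 699200/(0.85 × 26.3 × 305) = 102.55 mm.
M_n = T(d − a/2) = 699.2 kN × (635 − 51.275) mm = 408.14 kN·m.

M_n ≈ 408 kN·m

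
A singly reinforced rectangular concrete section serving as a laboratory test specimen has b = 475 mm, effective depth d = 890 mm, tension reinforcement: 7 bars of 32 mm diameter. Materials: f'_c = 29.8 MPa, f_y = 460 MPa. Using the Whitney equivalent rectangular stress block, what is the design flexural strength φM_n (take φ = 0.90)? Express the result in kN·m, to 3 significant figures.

A_s = 7 × 804 = 5628 mm².
T = A_s f_y = 5628 × 460 = 2588880 N = 2588.88 kN.
From C = T: a = T/(0.85 f'_c b) = 2588880/(0.85 × 29.8 × 475) = 215.17 mm.
M_n = T(d − a/2) = 2588.88 kN × (890 − 107.585) mm = 2025.58 kN·m.
φM_n = 0.90 × 2025.58 = 1823.02 kN·m.

φM_n ≈ 1820 kN·m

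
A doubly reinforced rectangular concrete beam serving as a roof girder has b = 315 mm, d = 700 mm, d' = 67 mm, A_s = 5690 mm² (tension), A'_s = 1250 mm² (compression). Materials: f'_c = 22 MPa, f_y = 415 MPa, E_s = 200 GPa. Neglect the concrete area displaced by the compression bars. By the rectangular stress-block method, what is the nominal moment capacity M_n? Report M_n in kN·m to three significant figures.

M_n ≈ 1330 kN·m

Assume both tension and compression steel yield.
Net tension couple steel: A_s − A'_s = 4440 mm².
a = (A_s − A'_s) f_y / (0.85 f'_c b) = 1842600/(0.85 × 22 × 315) = 312.81 mm.
c = a/β₁ = 312.81/0.85 = 368.01 mm; ε'_s = 0.003(c − d')/c = 0.0025 ≥ f_y/E_s = 0.0021, so compression steel does yield.
M_n = (A_s − A'_s) f_y (d − a/2) + A'_s f_y (d − d') = [1842600 × (700 − 156.405) + 518750 × (700 − 67)] × 10⁻⁶ = 1001.63 + 328.37 = 1330.00 kN·m.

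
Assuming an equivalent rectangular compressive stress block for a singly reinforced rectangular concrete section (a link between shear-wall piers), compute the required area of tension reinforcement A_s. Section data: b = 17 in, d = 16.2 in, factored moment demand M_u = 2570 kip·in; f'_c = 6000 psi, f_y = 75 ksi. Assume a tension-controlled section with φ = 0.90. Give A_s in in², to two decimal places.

M_n = M_u/φ = 2570/0.90 = 2855.56 kip·in.
From M_n = 0.85 f'_c a b (d − a/2):
a = d − √(d² − 2M_n/(0.85 f'_c b)) = 16.2 − √(16.2² − 2 × 2855.56/(0.85 × 6 × 17)) = 2.180 in.
A_s = 0.85 f'_c a b / f_y = 0.85 × 6 × 2.180 × 17 / 75 = 2.520 in².

A_s ≈ 2.52 in²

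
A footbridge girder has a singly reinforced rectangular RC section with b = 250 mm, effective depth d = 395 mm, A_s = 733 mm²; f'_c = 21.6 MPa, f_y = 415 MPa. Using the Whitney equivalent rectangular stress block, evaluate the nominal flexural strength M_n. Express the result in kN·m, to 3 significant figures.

T = A_s f_y = 733 × 415 = 304195 N = 304.195 kN.
From C = T: a = T/(0.85 f'_c b) = 304195/(0.85 × 21.6 × 250) = 66.27 mm.
M_n = T(d − a/2) = 304.195 kN × (395 − 33.135) mm = 110.08 kN·m.

M_n ≈ 110 kN·m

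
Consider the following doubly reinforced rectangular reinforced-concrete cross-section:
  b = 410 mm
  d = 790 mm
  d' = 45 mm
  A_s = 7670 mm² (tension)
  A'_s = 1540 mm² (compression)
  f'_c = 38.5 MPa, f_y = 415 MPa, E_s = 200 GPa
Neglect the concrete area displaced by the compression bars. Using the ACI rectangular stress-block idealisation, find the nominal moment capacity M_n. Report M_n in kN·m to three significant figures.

Assume both tension and compression steel yield.
Net tension couple steel: A_s − A'_s = 6130 mm².
a = (A_s − A'_s) f_y / (0.85 f'_c b) = 2543950/(0.85 × 38.5 × 410) = 189.60 mm.
c = a/β₁ = 189.60/0.775 = 244.65 mm; ε'_s = 0.003(c − d')/c = 0.0024 ≥ f_y/E_s = 0.0021, so compression steel does yield.
M_n = (A_s − A'_s) f_y (d − a/2) + A'_s f_y (d − d') = [2543950 × (790 − 94.8) + 639100 × (790 − 45)] × 10⁻⁶ = 1768.55 + 476.13 = 2244.68 kN·m.

M_n ≈ 2240 kN·m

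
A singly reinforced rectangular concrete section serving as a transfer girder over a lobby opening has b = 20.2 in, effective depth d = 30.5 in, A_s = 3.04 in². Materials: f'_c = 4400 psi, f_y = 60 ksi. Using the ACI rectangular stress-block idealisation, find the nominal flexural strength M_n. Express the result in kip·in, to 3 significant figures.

T = A_s f_y = 3.04 × 60 = 182.4 kips.
a = T/(0.85 f'_c b) = 182.4/(0.85 × 4.4 × 20.2) = 2.414 in.
M_n = T(d − a/2) = 182.4 × (30.5 − 1.207) = 5343.0 kip·in.

M_n ≈ 5340 kip·in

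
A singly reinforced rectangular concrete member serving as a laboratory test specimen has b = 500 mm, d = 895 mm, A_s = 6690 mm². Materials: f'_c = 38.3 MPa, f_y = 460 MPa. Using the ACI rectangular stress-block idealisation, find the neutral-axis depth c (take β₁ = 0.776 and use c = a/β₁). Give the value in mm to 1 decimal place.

c ≈ 243.6 mm

T = A_s f_y = 6690 × 460 = 3077400 N = 3077.4 kN.
Setting C = 0.85 f'_c a b equal to T: a = 3077400/(0.85 × 38.3 × 500) = 189.059 mm.
With β₁ = 0.776, c = a/β₁ = 189.059/0.776 = 243.6 mm.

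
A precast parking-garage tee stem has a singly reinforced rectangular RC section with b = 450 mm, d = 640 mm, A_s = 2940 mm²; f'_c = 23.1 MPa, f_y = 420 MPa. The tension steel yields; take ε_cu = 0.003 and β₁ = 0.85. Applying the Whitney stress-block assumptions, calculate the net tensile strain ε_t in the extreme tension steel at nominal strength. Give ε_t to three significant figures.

a = A_s f_y/(0.85 f'_c b) = 139.75 mm.
β₁ = 0.85, so c = a/β₁ = 139.75/0.85 = 164.41 mm.
From the linear strain diagram with ε_cu = 0.003: ε_t = 0.003 (d − c)/c = 0.003 × (640 − 164.41)/164.41 = 0.00868.
Since ε_t ≥ 0.005, the section is tension-controlled.

ε_t ≈ 0.00868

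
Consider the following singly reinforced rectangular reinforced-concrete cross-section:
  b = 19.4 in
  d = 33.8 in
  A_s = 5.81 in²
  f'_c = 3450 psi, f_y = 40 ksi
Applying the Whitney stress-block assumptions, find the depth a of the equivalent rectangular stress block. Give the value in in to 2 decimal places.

T = A_s f_y = 5.81 × 40 = 232.4 kips.
a = T/(0.85 f'_c b) = 232.4/(0.85 × 3.45 × 19.4) = 4.09 in.

a ≈ 4.09 in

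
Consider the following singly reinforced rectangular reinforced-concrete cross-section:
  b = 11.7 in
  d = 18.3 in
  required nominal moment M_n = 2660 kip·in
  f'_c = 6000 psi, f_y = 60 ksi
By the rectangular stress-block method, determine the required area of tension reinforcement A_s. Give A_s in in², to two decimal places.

From M_n = 0.85 f'_c a b (d − a/2):
a = d − √(d² − 2M_n/(0.85 f'_c b)) = 18.3 − √(18.3² − 2 × 2660/(0.85 × 6 × 11.7)) = 2.624 in.
A_s = 0.85 f'_c a b / f_y = 0.85 × 6 × 2.624 × 11.7 / 60 = 2.610 in².

A_s ≈ 2.61 in²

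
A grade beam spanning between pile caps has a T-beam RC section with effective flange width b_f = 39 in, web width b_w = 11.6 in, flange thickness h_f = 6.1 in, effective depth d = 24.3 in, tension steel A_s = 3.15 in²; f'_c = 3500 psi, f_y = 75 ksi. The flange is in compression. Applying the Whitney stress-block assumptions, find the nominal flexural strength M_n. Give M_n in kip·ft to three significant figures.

Tension: T = A_s f_y = 3.15 × 75 = 236.25 kips.
Try a within the flange: a = T/(0.85 f'_c b_f) = 236.25/(0.85 × 3.5 × 39) = 2.036 in.
Since a = 2.036 ≤ h_f = 6.1 in, the stress block lies entirely in the flange; analyse as a rectangular beam of width b_f.
M_n = T(d − a/2) = 236.25 × (24.3 − 1.018) = 5500.4 kip·in.
M_n = 5500.4/12 = 458.37 kip·ft.

M_n ≈ 458 kip·ft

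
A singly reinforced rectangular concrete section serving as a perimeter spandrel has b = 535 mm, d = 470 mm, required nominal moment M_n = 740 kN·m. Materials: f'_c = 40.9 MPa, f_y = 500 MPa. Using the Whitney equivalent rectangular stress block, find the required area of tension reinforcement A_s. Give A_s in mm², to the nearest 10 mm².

With M_n = 0.85 f'_c a b (d − a/2), solve the quadratic for a:
a = d − √(d² − 2M_n/(0.85 f'_c b)) = 470 − √(470² − 2 × 740×10⁶/(0.85 × 40.9 × 535)) = 94.07 mm.
A_s = 0.85 f'_c a b / f_y = 0.85 × 40.9 × 94.07 × 535 / 500 = 3499.3 mm².

A_s ≈ 3500 mm²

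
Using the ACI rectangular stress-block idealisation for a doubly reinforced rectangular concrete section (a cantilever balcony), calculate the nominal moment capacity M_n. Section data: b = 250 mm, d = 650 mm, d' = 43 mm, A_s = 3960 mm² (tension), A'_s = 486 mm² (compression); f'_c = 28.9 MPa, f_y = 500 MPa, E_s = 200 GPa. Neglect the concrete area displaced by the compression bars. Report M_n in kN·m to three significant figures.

M_n ≈ 1030 kN·m

Assume both tension and compression steel yield.
Net tension couple steel: A_s − A'_s = 3474 mm².
a = (A_s − A'_s) f_y / (0.85 f'_c b) = 1737000/(0.85 × 28.9 × 250) = 282.84 mm.
c = a/β₁ = 282.84/0.844 = 335.12 mm; ε'_s = 0.003(c − d')/c = 0.0026 ≥ f_y/E_s = 0.0025, so compression steel does yield.
M_n = (A_s − A'_s) f_y (d − a/2) + A'_s f_y (d − d') = [1737000 × (650 − 141.42) + 243000 × (650 − 43)] × 10⁻⁶ = 883.40 + 147.50 = 1030.90 kN·m.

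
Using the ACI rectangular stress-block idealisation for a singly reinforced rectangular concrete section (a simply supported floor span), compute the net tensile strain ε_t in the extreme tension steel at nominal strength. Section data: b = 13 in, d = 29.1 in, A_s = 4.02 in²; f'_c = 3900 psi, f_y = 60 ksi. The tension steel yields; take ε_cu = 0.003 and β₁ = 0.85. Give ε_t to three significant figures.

ε_t ≈ 0.0103

a = A_s f_y/(0.85 f'_c b) = 5.597 in.
β₁ = 0.85, so c = a/β₁ = 5.597/0.85 = 6.585 in.
From the linear strain diagram with ε_cu = 0.003: ε_t = 0.003 (d − c)/c = 0.003 × (29.1 − 6.585)/6.585 = 0.0103.
Since ε_t ≥ 0.005, the section is tension-controlled.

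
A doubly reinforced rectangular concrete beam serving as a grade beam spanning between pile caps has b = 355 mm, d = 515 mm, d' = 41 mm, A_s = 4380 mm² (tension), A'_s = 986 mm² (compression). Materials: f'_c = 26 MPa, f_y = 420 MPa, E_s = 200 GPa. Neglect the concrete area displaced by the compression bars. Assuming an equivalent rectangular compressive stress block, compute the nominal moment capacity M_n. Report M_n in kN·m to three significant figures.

Assume both tension and compression steel yield.
Net tension couple steel: A_s − A'_s = 3394 mm².
a = (A_s − A'_s) f_y / (0.85 f'_c b) = 1425480/(0.85 × 26 × 355) = 181.69 mm.
c = a/β₁ = 181.69/0.85 = 213.75 mm; ε'_s = 0.003(c − d')/c = 0.0024 ≥ f_y/E_s = 0.0021, so compression steel does yield.
M_n = (A_s − A'_s) f_y (d − a/2) + A'_s f_y (d − d') = [1425480 × (515 − 90.845) + 414120 × (515 − 41)] × 10⁻⁶ = 604.62 + 196.29 = 800.91 kN·m.

M_n ≈ 801 kN·m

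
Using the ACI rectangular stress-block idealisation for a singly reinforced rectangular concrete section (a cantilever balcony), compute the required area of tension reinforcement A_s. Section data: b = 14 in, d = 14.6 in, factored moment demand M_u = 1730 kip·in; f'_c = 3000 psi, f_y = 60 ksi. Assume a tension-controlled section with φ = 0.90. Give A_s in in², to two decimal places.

M_n = M_u/φ = 1730/0.90 = 1922.22 kip·in.
From M_n = 0.85 f'_c a b (d − a/2):
a = d − √(d² − 2M_n/(0.85 f'_c b)) = 14.6 − √(14.6² − 2 × 1922.22/(0.85 × 3 × 14)) = 4.330 in.
A_s = 0.85 f'_c a b / f_y = 0.85 × 3 × 4.330 × 14 / 60 = 2.576 in².

A_s ≈ 2.58 in²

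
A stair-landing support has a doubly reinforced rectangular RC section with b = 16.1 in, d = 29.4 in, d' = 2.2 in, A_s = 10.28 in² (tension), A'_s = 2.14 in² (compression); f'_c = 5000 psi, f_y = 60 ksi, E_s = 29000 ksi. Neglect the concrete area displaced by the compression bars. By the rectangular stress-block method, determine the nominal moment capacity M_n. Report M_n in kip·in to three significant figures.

Assume both steels yield.
a = (A_s − A'_s) f_y/(0.85 f'_c b) = (10.28 − 2.14) × 60/(0.85 × 5 × 16.1) = 7.138 in.
c = a/β₁ = 7.138/0.8 = 8.923 in; ε'_s = 0.003(c − d')/c = 0.0023 ≥ ε_y = 0.0021, so the compression steel yields.
M_n = (A_s − A'_s) f_y (d − a/2) + A'_s f_y (d − d') = 488.4 × (29.4 − 3.569) + 128.4 × (29.4 − 2.2) = 12615.9 + 3492.5 = 16108.4 kip·in.

M_n ≈ 16100 kip·in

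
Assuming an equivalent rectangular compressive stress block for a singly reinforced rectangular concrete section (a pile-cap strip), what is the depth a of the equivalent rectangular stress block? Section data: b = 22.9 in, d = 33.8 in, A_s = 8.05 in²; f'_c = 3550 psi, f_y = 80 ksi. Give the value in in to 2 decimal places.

T = A_s f_y = 8.05 × 80 = 644 kips.
a = T/(0.85 f'_c b) = 644/(0.85 × 3.55 × 22.9) = 9.32 in.

a ≈ 9.32 in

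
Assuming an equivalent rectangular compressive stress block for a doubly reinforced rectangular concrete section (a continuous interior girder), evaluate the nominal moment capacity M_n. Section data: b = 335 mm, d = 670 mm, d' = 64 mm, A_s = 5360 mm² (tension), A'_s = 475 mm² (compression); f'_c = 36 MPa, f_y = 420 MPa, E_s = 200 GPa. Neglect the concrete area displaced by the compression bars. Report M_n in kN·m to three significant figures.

Assume both tension and compression steel yield.
Net tension couple steel: A_s − A'_s = 4885 mm².
a = (A_s − A'_s) f_y / (0.85 f'_c b) = 2051700/(0.85 × 36 × 335) = 200.15 mm.
c = a/β₁ = 200.15/0.793 = 252.40 mm; ε'_s = 0.003(c − d')/c = 0.0022 ≥ f_y/E_s = 0.0021, so compression steel does yield.
M_n = (A_s − A'_s) f_y (d − a/2) + A'_s f_y (d − d') = [2051700 × (670 − 100.075) + 199500 × (670 − 64)] × 10⁻⁶ = 1169.32 + 120.90 = 1290.22 kN·m.

M_n ≈ 1290 kN·m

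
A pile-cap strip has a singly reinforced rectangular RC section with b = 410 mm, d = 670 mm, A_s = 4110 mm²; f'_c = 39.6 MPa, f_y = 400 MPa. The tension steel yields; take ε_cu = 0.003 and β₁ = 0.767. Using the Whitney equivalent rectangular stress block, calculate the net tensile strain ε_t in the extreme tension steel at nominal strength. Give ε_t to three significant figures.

ε_t ≈ 0.00994

a = A_s f_y/(0.85 f'_c b) = 119.13 mm.
β₁ = 0.767, so c = a/β₁ = 119.13/0.767 = 155.32 mm.
From the linear strain diagram with ε_cu = 0.003: ε_t = 0.003 (d − c)/c = 0.003 × (670 − 155.32)/155.32 = 0.00994.
Since ε_t ≥ 0.005, the section is tension-controlled.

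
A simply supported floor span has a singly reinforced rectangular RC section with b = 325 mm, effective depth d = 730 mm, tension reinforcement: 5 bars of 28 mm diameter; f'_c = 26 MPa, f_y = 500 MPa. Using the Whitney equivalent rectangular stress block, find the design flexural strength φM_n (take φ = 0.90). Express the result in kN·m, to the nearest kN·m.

φM_n ≈ 863 kN·m

A_s = 5 × 616 = 3080 mm².
T = A_s f_y = 3080 × 500 = 1540000 N = 1540 kN.
From C = T: a = T/(0.85 f'_c b) = 1540000/(0.85 × 26 × 325) = 214.41 mm.
M_n = T(d − a/2) = 1540 kN × (730 − 107.205) mm = 959.10 kN·m.
φM_n = 0.90 × 959.10 = 863.19 kN·m.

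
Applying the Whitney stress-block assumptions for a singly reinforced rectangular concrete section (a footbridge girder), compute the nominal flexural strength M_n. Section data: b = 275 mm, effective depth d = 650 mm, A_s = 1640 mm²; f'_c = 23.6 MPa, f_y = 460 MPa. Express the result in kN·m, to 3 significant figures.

M_n ≈ 439 kN·m

T = A_s f_y = 1640 × 460 = 754400 N = 754.4 kN.
From C = T: a = T/(0.85 f'_c b) = 754400/(0.85 × 23.6 × 275) = 136.75 mm.
M_n = T(d − a/2) = 754.4 kN × (650 − 68.375) mm = 438.78 kN·m.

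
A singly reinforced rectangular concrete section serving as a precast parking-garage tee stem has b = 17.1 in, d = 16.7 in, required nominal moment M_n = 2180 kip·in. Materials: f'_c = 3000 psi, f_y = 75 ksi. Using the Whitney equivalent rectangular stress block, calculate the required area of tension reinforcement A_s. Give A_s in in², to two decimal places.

A_s ≈ 1.93 in²

From M_n = 0.85 f'_c a b (d − a/2):
a = d − √(d² − 2M_n/(0.85 f'_c b)) = 16.7 − √(16.7² − 2 × 2180/(0.85 × 3 × 17.1)) = 3.325 in.
A_s = 0.85 f'_c a b / f_y = 0.85 × 3 × 3.325 × 17.1 / 75 = 1.933 in².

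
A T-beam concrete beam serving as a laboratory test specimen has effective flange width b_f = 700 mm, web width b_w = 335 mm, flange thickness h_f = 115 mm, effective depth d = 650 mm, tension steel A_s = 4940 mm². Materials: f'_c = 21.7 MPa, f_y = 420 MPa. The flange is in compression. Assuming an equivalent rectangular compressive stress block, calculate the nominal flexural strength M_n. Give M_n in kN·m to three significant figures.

Tension: T = A_s f_y = 4940 × 420 = 2074800 N.
Try a within the flange: a = T/(0.85 f'_c b_f) = 2074800/(0.85 × 21.7 × 700) = 160.69 mm.
a = 160.69 > h_f = 115 mm: the block extends into the web. Split into flange-overhang and web parts.
C_f = 0.85 f'_c (b_f − b_w) h_f = 0.85 × 21.7 × (700 − 335) × 115 = 774229 N.
Remaining web compression depth: a_w = (T − C_f)/(0.85 f'_c b_w) = (2074800 − 774229)/(0.85 × 21.7 × 335) = 210.48 mm.
M_n = C_f(d − h_f/2) + (T − C_f)(d − a_w/2) = 774229 × (650 − 57.5) + 1300571 × (650 − 105.24) = 458.73 + 708.50 = 1167.23 × 10⁶ N·mm.
M_n = 1167.23 kN·m.

M_n ≈ 1170 kN·m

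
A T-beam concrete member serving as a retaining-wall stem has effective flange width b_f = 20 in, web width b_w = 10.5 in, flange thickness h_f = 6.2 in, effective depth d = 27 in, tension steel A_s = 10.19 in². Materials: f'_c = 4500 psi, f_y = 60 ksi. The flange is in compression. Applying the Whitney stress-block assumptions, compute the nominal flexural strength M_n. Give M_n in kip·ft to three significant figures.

M_n ≈ 1160 kip·ft

Tension: T = A_s f_y = 10.19 × 60 = 611.4 kips.
Try a within the flange: a = T/(0.85 f'_c b_f) = 611.4/(0.85 × 4.5 × 20) = 7.992 in.
a = 7.992 > h_f = 6.2 in: the block extends into the web. Split into flange-overhang and web parts.
C_f = 0.85 f'_c (b_f − b_w) h_f = 0.85 × 4.5 × (20 − 10.5) × 6.2 = 225.3 kips.
Remaining web compression depth: a_w = (T − C_f)/(0.85 f'_c b_w) = (611.4 − 225.3)/(0.85 × 4.5 × 10.5) = 9.613 in.
M_n = C_f(d − h_f/2) + (T − C_f)(d − a_w/2) = 225.3 × (27 − 3.1) + 386.1 × (27 − 4.8065) = 5384.7 + 8568.9 = 13953.6 kip·in.
M_n = 13953.6/12 = 1162.80 kip·ft.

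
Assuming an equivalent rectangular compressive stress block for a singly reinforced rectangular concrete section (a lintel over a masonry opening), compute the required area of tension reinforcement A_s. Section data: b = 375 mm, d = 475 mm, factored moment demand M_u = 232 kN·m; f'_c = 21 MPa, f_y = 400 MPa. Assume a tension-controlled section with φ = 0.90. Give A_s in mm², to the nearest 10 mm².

M_n = M_u/φ = 232/0.90 = 257.778 kN·m.
With M_n = 0.85 f'_c a b (d − a/2), solve the quadratic for a:
a = d − √(d² − 2M_n/(0.85 f'_c b)) = 475 − √(475² − 2 × 257.778×10⁶/(0.85 × 21 × 375)) = 89.51 mm.
A_s = 0.85 f'_c a b / f_y = 0.85 × 21 × 89.51 × 375 / 400 = 1497.9 mm².

A_s ≈ 1500 mm²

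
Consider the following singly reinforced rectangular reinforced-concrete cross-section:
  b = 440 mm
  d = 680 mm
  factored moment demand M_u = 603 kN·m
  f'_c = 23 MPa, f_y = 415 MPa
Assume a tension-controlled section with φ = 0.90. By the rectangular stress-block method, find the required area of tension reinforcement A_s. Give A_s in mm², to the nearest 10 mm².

M_n = M_u/φ = 603/0.90 = 670 kN·m.
With M_n = 0.85 f'_c a b (d − a/2), solve the quadratic for a:
a = d − √(d² − 2M_n/(0.85 f'_c b)) = 680 − √(680² − 2 × 670×10⁶/(0.85 × 23 × 440)) = 126.27 mm.
A_s = 0.85 f'_c a b / f_y = 0.85 × 23 × 126.27 × 440 / 415 = 2617.3 mm².

A_s ≈ 2620 mm²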